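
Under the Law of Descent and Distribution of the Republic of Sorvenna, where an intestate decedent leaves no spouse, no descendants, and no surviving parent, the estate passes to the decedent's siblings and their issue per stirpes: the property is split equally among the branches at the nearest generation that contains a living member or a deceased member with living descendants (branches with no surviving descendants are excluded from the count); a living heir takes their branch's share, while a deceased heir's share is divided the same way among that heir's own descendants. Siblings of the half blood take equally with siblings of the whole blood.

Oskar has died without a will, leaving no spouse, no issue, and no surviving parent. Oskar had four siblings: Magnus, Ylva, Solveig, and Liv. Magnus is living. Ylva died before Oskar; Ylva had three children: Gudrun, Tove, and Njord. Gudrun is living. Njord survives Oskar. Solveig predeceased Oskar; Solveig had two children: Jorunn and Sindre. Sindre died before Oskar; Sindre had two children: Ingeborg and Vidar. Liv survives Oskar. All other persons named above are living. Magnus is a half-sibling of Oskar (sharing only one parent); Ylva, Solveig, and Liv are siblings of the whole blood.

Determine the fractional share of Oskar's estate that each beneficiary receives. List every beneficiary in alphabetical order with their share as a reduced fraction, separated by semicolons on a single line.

No spouse, descendants, or parent survives, so the estate passes to Oskar's siblings per stirpes.
Half-blood and whole-blood siblings take equally under the stated rule.
The estate is divided into 4 equal shares of 1/4 among Magnus, Ylva, Solveig, Liv.
Magnus is living and takes 1/4.
Ylva predeceased; the 1/4 allotted to Ylva's branch passes to Ylva's issue by representation.
The 1/4 is divided into 3 equal shares of 1/12 among Gudrun, Tove, Njord.
Gudrun is living and takes 1/12.
Tove is living and takes 1/12.
Njord is living and takes 1/12.
Solveig predeceased; the 1/4 allotted to Solveig's branch passes to Solveig's issue by representation.
The 1/4 is divided into 2 equal shares of 1/8 among Jorunn, Sindre.
Jorunn is living and takes 1/8.
Sindre predeceased; the 1/8 allotted to Sindre's branch passes to Sindre's issue by representation.
The 1/8 is divided into 2 equal shares of 1/16 among Ingeborg, Vidar.
Ingeborg is living and takes 1/16.
Vidar is living and takes 1/16.
Liv is living and takes 1/4.

Gudrun 1/12; Ingeborg 1/16; Jorunn 1/8; Liv 1/4; Magnus 1/4; Njord 1/12; Tove 1/12; Vidar 1/16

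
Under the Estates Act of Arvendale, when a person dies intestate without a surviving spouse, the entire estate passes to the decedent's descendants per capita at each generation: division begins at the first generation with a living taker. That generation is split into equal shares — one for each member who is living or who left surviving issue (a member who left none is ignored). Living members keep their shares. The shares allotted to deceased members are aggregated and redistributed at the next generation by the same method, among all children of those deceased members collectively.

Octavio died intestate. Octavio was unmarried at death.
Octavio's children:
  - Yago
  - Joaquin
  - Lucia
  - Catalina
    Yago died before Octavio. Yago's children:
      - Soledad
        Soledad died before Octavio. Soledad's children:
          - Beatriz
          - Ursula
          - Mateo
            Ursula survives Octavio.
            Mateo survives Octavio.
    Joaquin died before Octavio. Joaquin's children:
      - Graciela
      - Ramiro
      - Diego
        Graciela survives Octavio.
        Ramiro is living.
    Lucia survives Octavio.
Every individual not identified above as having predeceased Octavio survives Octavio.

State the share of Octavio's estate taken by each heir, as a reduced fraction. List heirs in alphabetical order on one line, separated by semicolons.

There is no surviving spouse, so the entire estate passes to Octavio's descendants per capita at each generation.
At generation 1 (Yago, Joaquin, Lucia, Catalina) there are 4 shares of (1)/4 = 1/4 each.
Living: Lucia and Catalina — each takes 1/4.
Deceased: Yago and Joaquin. Their combined 1/2 is pooled and carried to generation 2.
At generation 2 (Soledad, Graciela, Ramiro, Diego) there are 4 shares of (1/2)/4 = 1/8 each.
Living: Graciela, Ramiro, and Diego — each takes 1/8.
Deceased: Soledad. That 1/8 share is carried to generation 3.
At generation 3 (Beatriz, Ursula, Mateo) there are 3 shares of (1/8)/3 = 1/24 each.
Living: Beatriz, Ursula, and Mateo — each takes 1/24.

Beatriz 1/24; Catalina 1/4; Diego 1/8; Graciela 1/8; Lucia 1/4; Mateo 1/24; Ramiro 1/8; Ursula 1/24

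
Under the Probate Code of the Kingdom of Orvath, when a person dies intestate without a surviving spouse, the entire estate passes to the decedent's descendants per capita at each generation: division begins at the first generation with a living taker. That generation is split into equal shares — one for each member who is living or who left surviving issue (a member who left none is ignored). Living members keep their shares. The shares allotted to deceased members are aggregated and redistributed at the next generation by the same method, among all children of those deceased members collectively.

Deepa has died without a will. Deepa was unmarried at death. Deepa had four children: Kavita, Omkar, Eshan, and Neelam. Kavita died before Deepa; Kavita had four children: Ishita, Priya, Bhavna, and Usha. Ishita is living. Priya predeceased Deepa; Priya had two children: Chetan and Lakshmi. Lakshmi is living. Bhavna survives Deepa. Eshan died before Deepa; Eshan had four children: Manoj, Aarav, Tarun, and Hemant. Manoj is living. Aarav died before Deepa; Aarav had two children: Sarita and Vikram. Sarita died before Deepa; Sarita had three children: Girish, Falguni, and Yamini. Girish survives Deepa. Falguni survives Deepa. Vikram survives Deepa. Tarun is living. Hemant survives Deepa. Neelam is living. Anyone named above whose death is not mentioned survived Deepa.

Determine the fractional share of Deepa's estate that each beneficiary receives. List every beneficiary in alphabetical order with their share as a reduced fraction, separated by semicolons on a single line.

There is no surviving spouse, so the entire estate passes to Deepa's descendants per capita at each generation.
At generation 1 (Kavita, Omkar, Eshan, Neelam) there are 4 shares of (1)/4 = 1/4 each.
Living: Omkar and Neelam — each takes 1/4.
Deceased: Kavita and Eshan. Their combined 1/2 is pooled and carried to generation 2.
At generation 2 (Ishita, Priya, Bhavna, Usha, Manoj, Aarav, Tarun, Hemant) there are 8 shares of (1/2)/8 = 1/16 each.
Living: Ishita, Bhavna, Usha, Manoj, Tarun, and Hemant — each takes 1/16.
Deceased: Priya and Aarav. Their combined 1/8 is pooled and carried to generation 3.
At generation 3 (Chetan, Lakshmi, Sarita, Vikram) there are 4 shares of (1/8)/4 = 1/32 each.
Living: Chetan, Lakshmi, and Vikram — each takes 1/32.
Deceased: Sarita. That 1/32 share is carried to generation 4.
At generation 4 (Girish, Falguni, Yamini) there are 3 shares of (1/32)/3 = 1/96 each.
Living: Girish, Falguni, and Yamini — each takes 1/96.

Bhavna 1/16; Chetan 1/32; Falguni 1/96; Girish 1/96; Hemant 1/16; Ishita 1/16; Lakshmi 1/32; Manoj 1/16; Neelam 1/4; Omkar 1/4; Tarun 1/16; Usha 1/16; Vikram 1/32; Yamini 1/96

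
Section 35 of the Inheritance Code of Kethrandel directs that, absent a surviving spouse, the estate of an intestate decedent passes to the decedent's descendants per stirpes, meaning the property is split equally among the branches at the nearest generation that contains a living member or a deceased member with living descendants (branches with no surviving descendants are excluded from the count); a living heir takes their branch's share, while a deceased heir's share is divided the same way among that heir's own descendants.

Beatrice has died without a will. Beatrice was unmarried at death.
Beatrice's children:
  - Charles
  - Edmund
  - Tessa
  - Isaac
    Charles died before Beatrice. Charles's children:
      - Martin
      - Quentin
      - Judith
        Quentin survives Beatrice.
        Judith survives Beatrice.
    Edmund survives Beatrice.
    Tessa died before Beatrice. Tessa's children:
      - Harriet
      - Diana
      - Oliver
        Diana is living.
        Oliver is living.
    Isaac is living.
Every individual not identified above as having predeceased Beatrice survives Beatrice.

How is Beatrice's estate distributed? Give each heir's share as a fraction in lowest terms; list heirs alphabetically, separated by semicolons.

There is no surviving spouse, so the entire estate passes to Beatrice's descendants per stirpes.
The estate is divided into 4 equal shares of 1/4 among Charles, Edmund, Tessa, Isaac.
Charles predeceased; the 1/4 allotted to Charles's branch passes to Charles's issue by representation.
The 1/4 is divided into 3 equal shares of 1/12 among Martin, Quentin, Judith.
Martin is living and takes 1/12.
Quentin is living and takes 1/12.
Judith is living and takes 1/12.
Edmund is living and takes 1/4.
Tessa predeceased; the 1/4 allotted to Tessa's branch passes to Tessa's issue by representation.
The 1/4 is divided into 3 equal shares of 1/12 among Harriet, Diana, Oliver.
Harriet is living and takes 1/12.
Diana is living and takes 1/12.
Oliver is living and takes 1/12.
Isaac is living and takes 1/4.

Diana 1/12; Edmund 1/4; Harriet 1/12; Isaac 1/4; Judith 1/12; Martin 1/12; Oliver 1/12; Quentin 1/12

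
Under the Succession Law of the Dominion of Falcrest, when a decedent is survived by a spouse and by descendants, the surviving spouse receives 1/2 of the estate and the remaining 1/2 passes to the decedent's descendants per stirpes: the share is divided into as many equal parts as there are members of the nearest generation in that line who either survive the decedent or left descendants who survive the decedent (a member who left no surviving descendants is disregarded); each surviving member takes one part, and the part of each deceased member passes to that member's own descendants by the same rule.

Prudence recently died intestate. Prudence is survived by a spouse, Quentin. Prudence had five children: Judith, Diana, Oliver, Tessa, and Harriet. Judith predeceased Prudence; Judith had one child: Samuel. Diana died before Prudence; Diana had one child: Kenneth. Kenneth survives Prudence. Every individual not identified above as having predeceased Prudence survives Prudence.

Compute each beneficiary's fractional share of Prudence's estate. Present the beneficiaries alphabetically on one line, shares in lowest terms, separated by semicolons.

Quentin, as surviving spouse, takes 1/2.
The remaining 1/2 passes to Prudence's descendants per stirpes.
The 1/2 is divided into 5 equal shares of 1/10 among Judith, Diana, Oliver, Tessa, Harriet.
Judith predeceased; the 1/10 allotted to Judith's branch passes to Judith's issue by representation.
Samuel is the sole taker at this level and receives the full 1/10.
Diana predeceased; the 1/10 allotted to Diana's branch passes to Diana's issue by representation.
Kenneth is the sole taker at this level and receives the full 1/10.
Oliver is living and takes 1/10.
Tessa is living and takes 1/10.
Harriet is living and takes 1/10.

Harriet 1/10; Kenneth 1/10; Oliver 1/10; Quentin 1/2; Samuel 1/10; Tessa 1/10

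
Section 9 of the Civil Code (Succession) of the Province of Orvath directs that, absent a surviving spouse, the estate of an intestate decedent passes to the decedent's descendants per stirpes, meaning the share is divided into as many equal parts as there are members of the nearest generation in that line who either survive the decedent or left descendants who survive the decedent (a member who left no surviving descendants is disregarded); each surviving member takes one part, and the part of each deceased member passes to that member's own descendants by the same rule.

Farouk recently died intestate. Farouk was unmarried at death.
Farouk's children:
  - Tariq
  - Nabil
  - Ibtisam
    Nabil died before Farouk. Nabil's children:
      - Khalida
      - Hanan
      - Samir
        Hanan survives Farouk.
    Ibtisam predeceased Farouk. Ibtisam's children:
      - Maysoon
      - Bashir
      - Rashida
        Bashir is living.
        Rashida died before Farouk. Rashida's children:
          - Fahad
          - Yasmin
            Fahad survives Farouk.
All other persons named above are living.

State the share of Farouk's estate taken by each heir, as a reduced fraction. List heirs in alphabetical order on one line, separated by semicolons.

There is no surviving spouse, so the entire estate passes to Farouk's descendants per stirpes.
The estate is divided into 3 equal shares of 1/3 among Tariq, Nabil, Ibtisam.
Tariq is living and takes 1/3.
Nabil predeceased; the 1/3 allotted to Nabil's branch passes to Nabil's issue by representation.
The 1/3 is divided into 3 equal shares of 1/9 among Khalida, Hanan, Samir.
Khalida is living and takes 1/9.
Hanan is living and takes 1/9.
Samir is living and takes 1/9.
Ibtisam predeceased; the 1/3 allotted to Ibtisam's branch passes to Ibtisam's issue by representation.
The 1/3 is divided into 3 equal shares of 1/9 among Maysoon, Bashir, Rashida.
Maysoon is living and takes 1/9.
Bashir is living and takes 1/9.
Rashida predeceased; the 1/9 allotted to Rashida's branch passes to Rashida's issue by representation.
The 1/9 is divided into 2 equal shares of 1/18 among Fahad, Yasmin.
Fahad is living and takes 1/18.
Yasmin is living and takes 1/18.

Bashir 1/9; Fahad 1/18; Hanan 1/9; Khalida 1/9; Maysoon 1/9; Samir 1/9; Tariq 1/3; Yasmin 1/18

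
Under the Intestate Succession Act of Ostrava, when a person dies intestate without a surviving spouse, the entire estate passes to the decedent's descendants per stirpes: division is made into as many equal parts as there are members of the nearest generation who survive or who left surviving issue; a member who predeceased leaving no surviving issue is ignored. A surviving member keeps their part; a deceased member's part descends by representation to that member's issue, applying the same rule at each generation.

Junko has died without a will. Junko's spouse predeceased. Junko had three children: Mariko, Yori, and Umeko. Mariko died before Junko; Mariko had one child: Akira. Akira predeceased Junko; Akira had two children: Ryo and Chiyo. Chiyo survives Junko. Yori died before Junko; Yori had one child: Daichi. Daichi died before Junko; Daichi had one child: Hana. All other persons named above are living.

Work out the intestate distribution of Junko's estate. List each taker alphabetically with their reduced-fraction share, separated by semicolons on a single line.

There is no surviving spouse, so the entire estate passes to Junko's descendants per stirpes.
The estate is divided into 3 equal shares of 1/3 among Mariko, Yori, Umeko.
Mariko predeceased; the 1/3 allotted to Mariko's branch passes to Mariko's issue by representation.
Akira's line is the sole branch at this level, so the full 1/3 passes to Akira's issue by representation.
The 1/3 is divided into 2 equal shares of 1/6 among Ryo, Chiyo.
Ryo is living and takes 1/6.
Chiyo is living and takes 1/6.
Yori predeceased; the 1/3 allotted to Yori's branch passes to Yori's issue by representation.
Daichi's line is the sole branch at this level, so the full 1/3 passes to Daichi's issue by representation.
Hana is the sole taker at this level and receives the full 1/3.
Umeko is living and takes 1/3.

Chiyo 1/6; Hana 1/3; Ryo 1/6; Umeko 1/3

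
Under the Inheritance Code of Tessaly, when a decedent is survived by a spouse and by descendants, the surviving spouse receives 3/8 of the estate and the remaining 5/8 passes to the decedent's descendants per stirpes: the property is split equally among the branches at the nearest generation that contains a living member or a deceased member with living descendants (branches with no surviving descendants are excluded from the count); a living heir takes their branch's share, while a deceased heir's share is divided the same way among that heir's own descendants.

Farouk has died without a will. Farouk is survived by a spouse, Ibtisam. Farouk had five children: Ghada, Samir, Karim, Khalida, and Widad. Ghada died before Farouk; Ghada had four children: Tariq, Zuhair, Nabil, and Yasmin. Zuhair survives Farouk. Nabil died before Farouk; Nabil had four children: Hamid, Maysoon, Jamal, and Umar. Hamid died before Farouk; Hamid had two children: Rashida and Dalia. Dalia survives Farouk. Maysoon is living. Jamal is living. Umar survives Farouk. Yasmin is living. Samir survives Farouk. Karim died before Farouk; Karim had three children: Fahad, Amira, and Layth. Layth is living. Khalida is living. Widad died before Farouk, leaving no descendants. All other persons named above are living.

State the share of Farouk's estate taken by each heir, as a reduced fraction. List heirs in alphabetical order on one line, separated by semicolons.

Ibtisam, as surviving spouse, takes 3/8.
The remaining 5/8 passes to Farouk's descendants per stirpes.
Widad left no surviving issue, so that branch lapses and is disregarded.
The 5/8 is divided into 4 equal shares of 5/32 among Ghada, Samir, Karim, Khalida.
Ghada predeceased; the 5/32 allotted to Ghada's branch passes to Ghada's issue by representation.
The 5/32 is divided into 4 equal shares of 5/128 among Tariq, Zuhair, Nabil, Yasmin.
Tariq is living and takes 5/128.
Zuhair is living and takes 5/128.
Nabil predeceased; the 5/128 allotted to Nabil's branch passes to Nabil's issue by representation.
The 5/128 is divided into 4 equal shares of 5/512 among Hamid, Maysoon, Jamal, Umar.
Hamid predeceased; the 5/512 allotted to Hamid's branch passes to Hamid's issue by representation.
The 5/512 is divided into 2 equal shares of 5/1024 among Rashida, Dalia.
Rashida is living and takes 5/1024.
Dalia is living and takes 5/1024.
Maysoon is living and takes 5/512.
Jamal is living and takes 5/512.
Umar is living and takes 5/512.
Yasmin is living and takes 5/128.
Samir is living and takes 5/32.
Karim predeceased; the 5/32 allotted to Karim's branch passes to Karim's issue by representation.
The 5/32 is divided into 3 equal shares of 5/96 among Fahad, Amira, Layth.
Fahad is living and takes 5/96.
Amira is living and takes 5/96.
Layth is living and takes 5/96.
Khalida is living and takes 5/32.

Amira 5/96; Dalia 5/1024; Fahad 5/96; Ibtisam 3/8; Jamal 5/512; Khalida 5/32; Layth 5/96; Maysoon 5/512; Rashida 5/1024; Samir 5/32; Tariq 5/128; Umar 5/512; Yasmin 5/128; Zuhair 5/128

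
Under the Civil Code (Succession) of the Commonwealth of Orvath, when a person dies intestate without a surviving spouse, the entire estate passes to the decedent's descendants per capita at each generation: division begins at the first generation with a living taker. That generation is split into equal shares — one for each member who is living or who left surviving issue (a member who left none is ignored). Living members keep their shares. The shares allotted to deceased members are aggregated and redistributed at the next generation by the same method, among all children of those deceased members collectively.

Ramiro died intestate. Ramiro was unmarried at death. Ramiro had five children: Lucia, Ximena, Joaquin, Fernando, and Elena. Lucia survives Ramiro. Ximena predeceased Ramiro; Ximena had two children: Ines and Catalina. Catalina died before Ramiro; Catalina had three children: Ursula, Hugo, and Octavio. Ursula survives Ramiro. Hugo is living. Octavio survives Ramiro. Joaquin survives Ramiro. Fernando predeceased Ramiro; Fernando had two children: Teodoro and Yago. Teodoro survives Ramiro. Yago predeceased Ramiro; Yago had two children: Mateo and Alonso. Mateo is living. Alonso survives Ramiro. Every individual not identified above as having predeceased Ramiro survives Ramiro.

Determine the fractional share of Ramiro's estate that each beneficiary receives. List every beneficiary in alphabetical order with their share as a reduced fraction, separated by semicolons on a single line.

There is no surviving spouse, so the entire estate passes to Ramiro's descendants per capita at each generation.
At generation 1 (Lucia, Ximena, Joaquin, Fernando, Elena) there are 5 shares of (1)/5 = 1/5 each.
Living: Lucia, Joaquin, and Elena — each takes 1/5.
Deceased: Ximena and Fernando. Their combined 2/5 is pooled and carried to generation 2.
At generation 2 (Ines, Catalina, Teodoro, Yago) there are 4 shares of (2/5)/4 = 1/10 each.
Living: Ines and Teodoro — each takes 1/10.
Deceased: Catalina and Yago. Their combined 1/5 is pooled and carried to generation 3.
At generation 3 (Ursula, Hugo, Octavio, Mateo, Alonso) there are 5 shares of (1/5)/5 = 1/25 each.
Living: Ursula, Hugo, Octavio, Mateo, and Alonso — each takes 1/25.

Alonso 1/25; Elena 1/5; Hugo 1/25; Ines 1/10; Joaquin 1/5; Lucia 1/5; Mateo 1/25; Octavio 1/25; Teodoro 1/10; Ursula 1/25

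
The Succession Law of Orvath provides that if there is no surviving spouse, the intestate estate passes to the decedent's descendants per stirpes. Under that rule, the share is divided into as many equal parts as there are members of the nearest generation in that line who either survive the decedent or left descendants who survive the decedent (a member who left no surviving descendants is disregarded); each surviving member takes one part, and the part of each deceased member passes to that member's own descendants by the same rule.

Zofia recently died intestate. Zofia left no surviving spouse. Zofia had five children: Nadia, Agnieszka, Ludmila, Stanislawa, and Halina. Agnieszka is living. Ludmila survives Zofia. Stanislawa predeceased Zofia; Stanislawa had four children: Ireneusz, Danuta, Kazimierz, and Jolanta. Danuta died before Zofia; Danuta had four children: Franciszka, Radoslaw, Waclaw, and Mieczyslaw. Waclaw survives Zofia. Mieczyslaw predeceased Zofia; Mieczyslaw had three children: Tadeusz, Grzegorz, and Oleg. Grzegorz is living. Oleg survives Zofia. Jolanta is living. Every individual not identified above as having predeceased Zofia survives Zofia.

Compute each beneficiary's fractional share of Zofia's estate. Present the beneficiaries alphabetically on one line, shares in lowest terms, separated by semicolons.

Agnieszka 1/5; Franciszka 1/80; Grzegorz 1/240; Halina 1/5; Ireneusz 1/20; Jolanta 1/20; Kazimierz 1/20; Ludmila 1/5; Nadia 1/5; Oleg 1/240; Radoslaw 1/80; Tadeusz 1/240; Waclaw 1/80

There is no surviving spouse, so the entire estate passes to Zofia's descendants per stirpes.
The estate is divided into 5 equal shares of 1/5 among Nadia, Agnieszka, Ludmila, Stanislawa, Halina.
Nadia is living and takes 1/5.
Agnieszka is living and takes 1/5.
Ludmila is living and takes 1/5.
Stanislawa predeceased; the 1/5 allotted to Stanislawa's branch passes to Stanislawa's issue by representation.
The 1/5 is divided into 4 equal shares of 1/20 among Ireneusz, Danuta, Kazimierz, Jolanta.
Ireneusz is living and takes 1/20.
Danuta predeceased; the 1/20 allotted to Danuta's branch passes to Danuta's issue by representation.
The 1/20 is divided into 4 equal shares of 1/80 among Franciszka, Radoslaw, Waclaw, Mieczyslaw.
Franciszka is living and takes 1/80.
Radoslaw is living and takes 1/80.
Waclaw is living and takes 1/80.
Mieczyslaw predeceased; the 1/80 allotted to Mieczyslaw's branch passes to Mieczyslaw's issue by representation.
The 1/80 is divided into 3 equal shares of 1/240 among Tadeusz, Grzegorz, Oleg.
Tadeusz is living and takes 1/240.
Grzegorz is living and takes 1/240.
Oleg is living and takes 1/240.
Kazimierz is living and takes 1/20.
Jolanta is living and takes 1/20.
Halina is living and takes 1/5.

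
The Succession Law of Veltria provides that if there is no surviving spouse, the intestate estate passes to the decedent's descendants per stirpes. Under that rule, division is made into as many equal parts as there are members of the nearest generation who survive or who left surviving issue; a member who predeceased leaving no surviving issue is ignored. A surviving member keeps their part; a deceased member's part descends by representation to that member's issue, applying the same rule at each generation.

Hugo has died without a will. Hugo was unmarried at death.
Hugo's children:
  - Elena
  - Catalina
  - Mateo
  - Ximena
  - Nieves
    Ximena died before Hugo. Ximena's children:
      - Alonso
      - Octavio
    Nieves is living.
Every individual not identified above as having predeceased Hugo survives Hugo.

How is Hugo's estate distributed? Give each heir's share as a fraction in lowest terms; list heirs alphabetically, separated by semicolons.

There is no surviving spouse, so the entire estate passes to Hugo's descendants per stirpes.
The estate is divided into 5 equal shares of 1/5 among Elena, Catalina, Mateo, Ximena, Nieves.
Elena is living and takes 1/5.
Catalina is living and takes 1/5.
Mateo is living and takes 1/5.
Ximena predeceased; the 1/5 allotted to Ximena's branch passes to Ximena's issue by representation.
The 1/5 is divided into 2 equal shares of 1/10 among Alonso, Octavio.
Alonso is living and takes 1/10.
Octavio is living and takes 1/10.
Nieves is living and takes 1/5.

Alonso 1/10; Catalina 1/5; Elena 1/5; Mateo 1/5; Nieves 1/5; Octavio 1/10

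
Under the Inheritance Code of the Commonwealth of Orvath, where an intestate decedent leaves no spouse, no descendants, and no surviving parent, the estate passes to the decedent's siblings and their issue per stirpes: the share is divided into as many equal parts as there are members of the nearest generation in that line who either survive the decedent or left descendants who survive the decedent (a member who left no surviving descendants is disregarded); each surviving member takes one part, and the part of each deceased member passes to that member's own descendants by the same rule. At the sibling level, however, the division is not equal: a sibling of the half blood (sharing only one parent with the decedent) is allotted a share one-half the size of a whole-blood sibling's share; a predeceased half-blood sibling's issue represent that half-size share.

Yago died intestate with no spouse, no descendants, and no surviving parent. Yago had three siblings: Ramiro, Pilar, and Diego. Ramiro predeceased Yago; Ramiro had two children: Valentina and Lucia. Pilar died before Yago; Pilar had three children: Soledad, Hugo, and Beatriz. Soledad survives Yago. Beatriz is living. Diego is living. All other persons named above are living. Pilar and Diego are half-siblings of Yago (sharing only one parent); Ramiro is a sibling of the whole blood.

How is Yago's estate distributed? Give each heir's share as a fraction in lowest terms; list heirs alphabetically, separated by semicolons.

Beatriz 1/12; Diego 1/4; Hugo 1/12; Lucia 1/4; Soledad 1/12; Valentina 1/4

No spouse, descendants, or parent survives, so the estate passes to Yago's siblings per stirpes.
Half-blood siblings count for one-half the weight of whole-blood siblings at the initial division.
Dividing 1 in proportion to weights (total weight 2): Ramiro (weight 1) → 1/2; Pilar (weight 1/2) → 1/4; Diego (weight 1/2) → 1/4.
Ramiro predeceased; the 1/2 allotted to Ramiro's branch passes to Ramiro's issue by representation.
The 1/2 is divided into 2 equal shares of 1/4 among Valentina, Lucia.
Valentina is living and takes 1/4.
Lucia is living and takes 1/4.
Pilar predeceased; the 1/4 allotted to Pilar's branch passes to Pilar's issue by representation.
The 1/4 is divided into 3 equal shares of 1/12 among Soledad, Hugo, Beatriz.
Soledad is living and takes 1/12.
Hugo is living and takes 1/12.
Beatriz is living and takes 1/12.
Diego is living and takes 1/4.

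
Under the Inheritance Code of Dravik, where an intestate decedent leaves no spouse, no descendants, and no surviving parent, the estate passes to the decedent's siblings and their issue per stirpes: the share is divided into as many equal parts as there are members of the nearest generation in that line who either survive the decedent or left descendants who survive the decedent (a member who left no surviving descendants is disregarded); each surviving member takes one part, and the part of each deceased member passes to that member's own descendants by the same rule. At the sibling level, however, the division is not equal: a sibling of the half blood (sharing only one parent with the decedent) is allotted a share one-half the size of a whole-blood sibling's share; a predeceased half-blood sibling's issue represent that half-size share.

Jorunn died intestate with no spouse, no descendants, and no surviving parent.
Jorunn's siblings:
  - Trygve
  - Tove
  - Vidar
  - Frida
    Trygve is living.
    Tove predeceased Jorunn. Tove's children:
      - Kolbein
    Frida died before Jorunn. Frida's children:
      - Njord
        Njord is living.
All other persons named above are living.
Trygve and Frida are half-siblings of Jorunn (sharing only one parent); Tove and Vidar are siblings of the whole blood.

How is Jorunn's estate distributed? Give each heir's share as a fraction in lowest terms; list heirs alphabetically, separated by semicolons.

Kolbein 1/3; Njord 1/6; Trygve 1/6; Vidar 1/3

No spouse, descendants, or parent survives, so the estate passes to Jorunn's siblings per stirpes.
Half-blood siblings count for one-half the weight of whole-blood siblings at the initial division.
Dividing 1 in proportion to weights (total weight 3): Trygve (weight 1/2) → 1/6; Tove (weight 1) → 1/3; Vidar (weight 1) → 1/3; Frida (weight 1/2) → 1/6.
Trygve is living and takes 1/6.
Tove predeceased; the 1/3 allotted to Tove's branch passes to Tove's issue by representation.
Kolbein is the sole taker at this level and receives the full 1/3.
Vidar is living and takes 1/3.
Frida predeceased; the 1/6 allotted to Frida's branch passes to Frida's issue by representation.
Njord is the sole taker at this level and receives the full 1/6.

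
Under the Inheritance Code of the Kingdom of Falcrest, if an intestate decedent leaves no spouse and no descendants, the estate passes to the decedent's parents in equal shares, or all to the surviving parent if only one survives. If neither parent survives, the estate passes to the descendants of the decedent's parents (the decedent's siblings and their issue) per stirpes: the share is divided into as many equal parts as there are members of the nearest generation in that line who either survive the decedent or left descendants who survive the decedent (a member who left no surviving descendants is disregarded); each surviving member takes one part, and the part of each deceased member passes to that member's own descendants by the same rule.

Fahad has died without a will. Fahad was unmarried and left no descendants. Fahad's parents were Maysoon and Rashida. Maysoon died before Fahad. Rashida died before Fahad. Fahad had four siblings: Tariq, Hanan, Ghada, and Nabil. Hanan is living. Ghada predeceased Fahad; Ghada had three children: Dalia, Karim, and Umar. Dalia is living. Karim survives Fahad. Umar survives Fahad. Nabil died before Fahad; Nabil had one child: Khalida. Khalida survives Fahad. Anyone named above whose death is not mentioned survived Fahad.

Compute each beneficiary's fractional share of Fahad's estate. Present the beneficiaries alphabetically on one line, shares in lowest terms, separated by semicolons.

Dalia 1/12; Hanan 1/4; Karim 1/12; Khalida 1/4; Tariq 1/4; Umar 1/12

Neither parent survives and there are no descendants, so the estate passes to Fahad's siblings and their issue per stirpes.
The estate is divided into 4 equal shares of 1/4 among Tariq, Hanan, Ghada, Nabil.
Tariq is living and takes 1/4.
Hanan is living and takes 1/4.
Ghada predeceased; the 1/4 allotted to Ghada's branch passes to Ghada's issue by representation.
The 1/4 is divided into 3 equal shares of 1/12 among Dalia, Karim, Umar.
Dalia is living and takes 1/12.
Karim is living and takes 1/12.
Umar is living and takes 1/12.
Nabil predeceased; the 1/4 allotted to Nabil's branch passes to Nabil's issue by representation.
Khalida is the sole taker at this level and receives the full 1/4.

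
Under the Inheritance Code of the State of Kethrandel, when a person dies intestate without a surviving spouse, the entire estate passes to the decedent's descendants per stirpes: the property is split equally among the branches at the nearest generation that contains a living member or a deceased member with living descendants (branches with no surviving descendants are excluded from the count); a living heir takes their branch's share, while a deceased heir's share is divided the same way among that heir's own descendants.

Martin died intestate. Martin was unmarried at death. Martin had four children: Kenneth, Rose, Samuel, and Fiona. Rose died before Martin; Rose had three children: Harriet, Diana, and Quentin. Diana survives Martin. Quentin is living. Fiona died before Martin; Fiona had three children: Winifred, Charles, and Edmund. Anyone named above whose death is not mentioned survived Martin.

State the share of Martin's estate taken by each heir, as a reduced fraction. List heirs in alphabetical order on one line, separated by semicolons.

There is no surviving spouse, so the entire estate passes to Martin's descendants per stirpes.
The estate is divided into 4 equal shares of 1/4 among Kenneth, Rose, Samuel, Fiona.
Kenneth is living and takes 1/4.
Rose predeceased; the 1/4 allotted to Rose's branch passes to Rose's issue by representation.
The 1/4 is divided into 3 equal shares of 1/12 among Harriet, Diana, Quentin.
Harriet is living and takes 1/12.
Diana is living and takes 1/12.
Quentin is living and takes 1/12.
Samuel is living and takes 1/4.
Fiona predeceased; the 1/4 allotted to Fiona's branch passes to Fiona's issue by representation.
The 1/4 is divided into 3 equal shares of 1/12 among Winifred, Charles, Edmund.
Winifred is living and takes 1/12.
Charles is living and takes 1/12.
Edmund is living and takes 1/12.

Charles 1/12; Diana 1/12; Edmund 1/12; Harriet 1/12; Kenneth 1/4; Quentin 1/12; Samuel 1/4; Winifred 1/12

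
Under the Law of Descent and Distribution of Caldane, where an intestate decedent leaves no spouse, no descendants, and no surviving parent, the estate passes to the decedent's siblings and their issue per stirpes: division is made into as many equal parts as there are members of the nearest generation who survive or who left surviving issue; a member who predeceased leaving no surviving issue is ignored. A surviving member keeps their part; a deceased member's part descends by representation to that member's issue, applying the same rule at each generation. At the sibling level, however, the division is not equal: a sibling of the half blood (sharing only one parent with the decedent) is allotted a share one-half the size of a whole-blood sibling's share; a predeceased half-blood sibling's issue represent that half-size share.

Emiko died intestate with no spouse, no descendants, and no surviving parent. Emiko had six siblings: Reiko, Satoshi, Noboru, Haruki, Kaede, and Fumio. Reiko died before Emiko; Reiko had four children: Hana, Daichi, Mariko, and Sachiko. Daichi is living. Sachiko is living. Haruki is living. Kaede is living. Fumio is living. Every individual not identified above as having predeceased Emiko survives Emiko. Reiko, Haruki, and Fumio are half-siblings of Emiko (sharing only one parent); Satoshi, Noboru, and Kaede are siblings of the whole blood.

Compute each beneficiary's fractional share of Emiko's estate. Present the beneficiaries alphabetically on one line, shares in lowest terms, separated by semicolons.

Daichi 1/36; Fumio 1/9; Hana 1/36; Haruki 1/9; Kaede 2/9; Mariko 1/36; Noboru 2/9; Sachiko 1/36; Satoshi 2/9

No spouse, descendants, or parent survives, so the estate passes to Emiko's siblings per stirpes.
Half-blood siblings count for one-half the weight of whole-blood siblings at the initial division.
Dividing 1 in proportion to weights (total weight 9/2): Reiko (weight 1/2) → 1/9; Satoshi (weight 1) → 2/9; Noboru (weight 1) → 2/9; Haruki (weight 1/2) → 1/9; Kaede (weight 1) → 2/9; Fumio (weight 1/2) → 1/9.
Reiko predeceased; the 1/9 allotted to Reiko's branch passes to Reiko's issue by representation.
The 1/9 is divided into 4 equal shares of 1/36 among Hana, Daichi, Mariko, Sachiko.
Hana is living and takes 1/36.
Daichi is living and takes 1/36.
Mariko is living and takes 1/36.
Sachiko is living and takes 1/36.
Satoshi is living and takes 2/9.
Noboru is living and takes 2/9.
Haruki is living and takes 1/9.
Kaede is living and takes 2/9.
Fumio is living and takes 1/9.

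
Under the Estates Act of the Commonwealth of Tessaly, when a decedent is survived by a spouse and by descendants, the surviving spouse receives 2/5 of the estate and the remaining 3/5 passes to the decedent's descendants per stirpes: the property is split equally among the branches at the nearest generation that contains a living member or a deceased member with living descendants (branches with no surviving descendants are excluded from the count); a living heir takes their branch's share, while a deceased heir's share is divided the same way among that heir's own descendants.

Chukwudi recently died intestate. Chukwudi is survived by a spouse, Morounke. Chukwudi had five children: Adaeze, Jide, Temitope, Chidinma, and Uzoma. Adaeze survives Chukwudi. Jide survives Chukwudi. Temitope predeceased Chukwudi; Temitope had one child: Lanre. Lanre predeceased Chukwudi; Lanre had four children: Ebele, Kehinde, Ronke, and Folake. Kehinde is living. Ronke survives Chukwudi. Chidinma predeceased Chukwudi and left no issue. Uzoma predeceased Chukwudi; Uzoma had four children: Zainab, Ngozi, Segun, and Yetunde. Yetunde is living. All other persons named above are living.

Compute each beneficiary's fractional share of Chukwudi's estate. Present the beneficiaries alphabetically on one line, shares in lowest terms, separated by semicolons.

Morounke, as surviving spouse, takes 2/5.
The remaining 3/5 passes to Chukwudi's descendants per stirpes.
Chidinma left no surviving issue, so that branch lapses and is disregarded.
The 3/5 is divided into 4 equal shares of 3/20 among Adaeze, Jide, Temitope, Uzoma.
Adaeze is living and takes 3/20.
Jide is living and takes 3/20.
Temitope predeceased; the 3/20 allotted to Temitope's branch passes to Temitope's issue by representation.
Lanre's line is the sole branch at this level, so the full 3/20 passes to Lanre's issue by representation.
The 3/20 is divided into 4 equal shares of 3/80 among Ebele, Kehinde, Ronke, Folake.
Ebele is living and takes 3/80.
Kehinde is living and takes 3/80.
Ronke is living and takes 3/80.
Folake is living and takes 3/80.
Uzoma predeceased; the 3/20 allotted to Uzoma's branch passes to Uzoma's issue by representation.
The 3/20 is divided into 4 equal shares of 3/80 among Zainab, Ngozi, Segun, Yetunde.
Zainab is living and takes 3/80.
Ngozi is living and takes 3/80.
Segun is living and takes 3/80.
Yetunde is living and takes 3/80.

Adaeze 3/20; Ebele 3/80; Folake 3/80; Jide 3/20; Kehinde 3/80; Morounke 2/5; Ngozi 3/80; Ronke 3/80; Segun 3/80; Yetunde 3/80; Zainab 3/80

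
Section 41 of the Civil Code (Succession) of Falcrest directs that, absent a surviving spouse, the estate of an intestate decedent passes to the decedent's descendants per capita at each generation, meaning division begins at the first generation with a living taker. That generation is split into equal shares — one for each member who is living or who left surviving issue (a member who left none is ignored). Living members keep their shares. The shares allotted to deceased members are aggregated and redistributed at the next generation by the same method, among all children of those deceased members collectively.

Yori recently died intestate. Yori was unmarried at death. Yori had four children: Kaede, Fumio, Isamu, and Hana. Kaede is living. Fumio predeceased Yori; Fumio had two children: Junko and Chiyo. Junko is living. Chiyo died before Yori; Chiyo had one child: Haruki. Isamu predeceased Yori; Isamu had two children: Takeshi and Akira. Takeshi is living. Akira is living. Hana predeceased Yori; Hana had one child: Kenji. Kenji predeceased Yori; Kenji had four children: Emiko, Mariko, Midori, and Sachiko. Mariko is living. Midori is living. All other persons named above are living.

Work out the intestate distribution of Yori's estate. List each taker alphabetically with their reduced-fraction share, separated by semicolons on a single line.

There is no surviving spouse, so the entire estate passes to Yori's descendants per capita at each generation.
At generation 1 (Kaede, Fumio, Isamu, Hana) there are 4 shares of (1)/4 = 1/4 each.
Living: Kaede — each takes 1/4.
Deceased: Fumio, Isamu, and Hana. Their combined 3/4 is pooled and carried to generation 2.
At generation 2 (Junko, Chiyo, Takeshi, Akira, Kenji) there are 5 shares of (3/4)/5 = 3/20 each.
Living: Junko, Takeshi, and Akira — each takes 3/20.
Deceased: Chiyo and Kenji. Their combined 3/10 is pooled and carried to generation 3.
At generation 3 (Haruki, Emiko, Mariko, Midori, Sachiko) there are 5 shares of (3/10)/5 = 3/50 each.
Living: Haruki, Emiko, Mariko, Midori, and Sachiko — each takes 3/50.

Akira 3/20; Emiko 3/50; Haruki 3/50; Junko 3/20; Kaede 1/4; Mariko 3/50; Midori 3/50; Sachiko 3/50; Takeshi 3/20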